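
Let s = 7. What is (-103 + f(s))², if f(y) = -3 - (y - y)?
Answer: 11236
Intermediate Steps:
f(y) = -3 (f(y) = -3 - 1*0 = -3 + 0 = -3)
(-103 + f(s))² = (-103 - 3)² = (-106)² = 11236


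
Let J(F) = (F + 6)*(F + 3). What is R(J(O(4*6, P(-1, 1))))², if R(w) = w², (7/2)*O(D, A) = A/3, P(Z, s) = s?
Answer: 4791740661760000/37822859361 ≈ 1.2669e+5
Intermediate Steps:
O(D, A) = 2*A/21 (O(D, A) = 2*(A/3)/7 = 2*A/21)
J(F) = (3 + F)*(6 + F) (J(F) = (6 + F)*(3 + F) = (3 + F)*(6 + F))
R(J(O(4*6, P(-1, 1))))² = ((18 + ((2/21)*1)² + 9*((2/21)*1))²)² = ((18 + (2/21)² + 9*(2/21))²)² = ((18 + 4/441 + 6/7)²)² = ((8320/441)²)² = (69222400/194481)² = 4791740661760000/37822859361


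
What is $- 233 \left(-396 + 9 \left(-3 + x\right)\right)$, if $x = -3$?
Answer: $104850$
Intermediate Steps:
$- 233 \left(-396 + 9 \left(-3 + x\right)\right) = - 233 \left(-396 + 9 \left(-3 - 3\right)\right) = - 233 \left(-396 + 9 \left(-6\right)\right) = - 233 \left(-396 - 54\right) = \left(-233\right) \left(-450\right) = 104850$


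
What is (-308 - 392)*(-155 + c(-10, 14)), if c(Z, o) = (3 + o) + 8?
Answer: 91000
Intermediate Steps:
c(Z, o) = 11 + o
(-308 - 392)*(-155 + c(-10, 14)) = (-308 - 392)*(-155 + (11 + 14)) = -700*(-155 + 25) = -700*(-130) = 91000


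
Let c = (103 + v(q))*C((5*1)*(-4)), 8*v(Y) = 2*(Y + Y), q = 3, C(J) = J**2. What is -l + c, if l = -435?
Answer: 42235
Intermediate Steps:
v(Y) = Y/2 (v(Y) = (2*(Y + Y))/8 = (2*(2*Y))/8 = (4*Y)/8 = Y/2)
c = 41800 (c = (103 + (1/2)*3)*((5*1)*(-4))**2 = (103 + 3/2)*(5*(-4))**2 = (209/2)*(-20)**2 = (209/2)*400 = 41800)
-l + c = -1*(-435) + 41800 = 435 + 41800 = 42235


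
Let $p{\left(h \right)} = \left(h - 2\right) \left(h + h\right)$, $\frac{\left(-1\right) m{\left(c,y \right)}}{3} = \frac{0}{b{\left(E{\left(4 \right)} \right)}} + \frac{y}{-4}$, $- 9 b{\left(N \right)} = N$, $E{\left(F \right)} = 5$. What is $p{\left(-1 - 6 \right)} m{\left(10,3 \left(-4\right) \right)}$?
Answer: $-1134$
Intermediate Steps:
$b{\left(N \right)} = - \frac{N}{9}$
$m{\left(c,y \right)} = \frac{3 y}{4}$ ($m{\left(c,y \right)} = - 3 \left(\frac{0}{\left(- \frac{1}{9}\right) 5} + \frac{y}{-4}\right) = - 3 \left(\frac{0}{- \frac{5}{9}} + y \left(- \frac{1}{4}\right)\right) = - 3 \left(0 \left(- \frac{9}{5}\right) - \frac{y}{4}\right) = - 3 \left(0 - \frac{y}{4}\right) = - 3 \left(- \frac{y}{4}\right) = \frac{3 y}{4}$)
$p{\left(h \right)} = 2 h \left(-2 + h\right)$ ($p{\left(h \right)} = \left(-2 + h\right) 2 h = 2 h \left(-2 + h\right)$)
$p{\left(-1 - 6 \right)} m{\left(10,3 \left(-4\right) \right)} = 2 \left(-1 - 6\right) \left(-2 - 7\right) \frac{3 \cdot 3 \left(-4\right)}{4} = 2 \left(-1 - 6\right) \left(-2 - 7\right) \frac{3}{4} \left(-12\right) = 2 \left(-7\right) \left(-2 - 7\right) \left(-9\right) = 2 \left(-7\right) \left(-9\right) \left(-9\right) = 126 \left(-9\right) = -1134$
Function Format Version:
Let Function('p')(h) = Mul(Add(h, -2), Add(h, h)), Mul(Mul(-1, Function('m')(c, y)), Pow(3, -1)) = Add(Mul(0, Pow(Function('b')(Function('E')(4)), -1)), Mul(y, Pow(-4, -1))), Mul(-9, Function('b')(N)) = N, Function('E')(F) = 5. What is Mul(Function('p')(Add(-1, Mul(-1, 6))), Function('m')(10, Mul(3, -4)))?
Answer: -1134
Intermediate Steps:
Function('b')(N) = Mul(Rational(-1, 9), N)
Function('m')(c, y) = Mul(Rational(3, 4), y) (Function('m')(c, y) = Mul(-3, Add(Mul(0, Pow(Mul(Rational(-1, 9), 5), -1)), Mul(y, Pow(-4, -1)))) = Mul(-3, Add(Mul(0, Pow(Rational(-5, 9), -1)), Mul(y, Rational(-1, 4)))) = Mul(-3, Add(Mul(0, Rational(-9, 5)), Mul(Rational(-1, 4), y))) = Mul(-3, Add(0, Mul(Rational(-1, 4), y))) = Mul(-3, Mul(Rational(-1, 4), y)) = Mul(Rational(3, 4), y))
Function('p')(h) = Mul(2, h, Add(-2, h)) (Function('p')(h) = Mul(Add(-2, h), Mul(2, h)) = Mul(2, h, Add(-2, h)))
Mul(Function('p')(Add(-1, Mul(-1, 6))), Function('m')(10, Mul(3, -4))) = Mul(Mul(2, Add(-1, Mul(-1, 6)), Add(-2, Add(-1, Mul(-1, 6)))), Mul(Rational(3, 4), Mul(3, -4))) = Mul(Mul(2, Add(-1, -6), Add(-2, Add(-1, -6))), Mul(Rational(3, 4), -12)) = Mul(Mul(2, -7, Add(-2, -7)), -9) = Mul(Mul(2, -7, -9), -9) = Mul(126, -9) = -1134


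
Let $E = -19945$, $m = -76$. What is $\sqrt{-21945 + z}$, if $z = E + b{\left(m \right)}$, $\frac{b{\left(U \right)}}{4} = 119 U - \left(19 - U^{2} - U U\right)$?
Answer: $i \sqrt{31934} \approx 178.7 i$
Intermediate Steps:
$b{\left(U \right)} = -76 + 8 U^{2} + 476 U$ ($b{\left(U \right)} = 4 \left(119 U - \left(19 - U^{2} - U U\right)\right) = 4 \left(119 U + \left(\left(U^{2} + U^{2}\right) - 19\right)\right) = 4 \left(119 U + \left(2 U^{2} - 19\right)\right) = 4 \left(119 U + \left(-19 + 2 U^{2}\right)\right) = 4 \left(-19 + 2 U^{2} + 119 U\right) = -76 + 8 U^{2} + 476 U$)
$z = -9989$ ($z = -19945 + \left(-76 + 8 \left(-76\right)^{2} + 476 \left(-76\right)\right) = -19945 - -9956 = -19945 + 9956 = -9989$)
$\sqrt{-21945 + z} = \sqrt{-21945 - 9989} = \sqrt{-31934} = i \sqrt{31934}$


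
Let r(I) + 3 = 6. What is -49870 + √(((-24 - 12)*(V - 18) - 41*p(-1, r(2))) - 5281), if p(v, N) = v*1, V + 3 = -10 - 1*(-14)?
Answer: -49870 + 2*I*√1157 ≈ -49870.0 + 68.029*I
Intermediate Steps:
r(I) = 3 (r(I) = -3 + 6 = 3)
V = 1 (V = -3 + (-10 - 1*(-14)) = -3 + (-10 + 14) = -3 + 4 = 1)
p(v, N) = v
-49870 + √(((-24 - 12)*(V - 18) - 41*p(-1, r(2))) - 5281) = -49870 + √(((-24 - 12)*(1 - 18) - 41*(-1)) - 5281) = -49870 + √((-36*(-17) + 41) - 5281) = -49870 + √((612 + 41) - 5281) = -49870 + √(653 - 5281) = -49870 + √(-4628) = -49870 + 2*I*√1157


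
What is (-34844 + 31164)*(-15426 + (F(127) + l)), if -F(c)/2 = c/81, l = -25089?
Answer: 12077645920/81 ≈ 1.4911e+8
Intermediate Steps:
F(c) = -2*c/81
(-34844 + 31164)*(-15426 + (F(127) + l)) = (-34844 + 31164)*(-15426 + (-2/81*127 - 25089)) = -3680*(-15426 + (-254/81 - 25089)) = -3680*(-15426 - 2032463/81) = -3680*(-3281969/81) = 12077645920/81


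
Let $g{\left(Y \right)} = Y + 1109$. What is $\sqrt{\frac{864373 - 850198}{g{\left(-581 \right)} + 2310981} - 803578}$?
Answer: $\frac{i \sqrt{477064063462199527}}{770503} \approx 896.42 i$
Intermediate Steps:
$g{\left(Y \right)} = 1109 + Y$
$\sqrt{\frac{864373 - 850198}{g{\left(-581 \right)} + 2310981} - 803578} = \sqrt{\frac{864373 - 850198}{\left(1109 - 581\right) + 2310981} - 803578} = \sqrt{\frac{14175}{528 + 2310981} - 803578} = \sqrt{\frac{14175}{2311509} - 803578} = \sqrt{14175 \cdot \frac{1}{2311509} - 803578} = \sqrt{\frac{4725}{770503} - 803578} = \sqrt{- \frac{619159255009}{770503}} = \frac{i \sqrt{477064063462199527}}{770503}$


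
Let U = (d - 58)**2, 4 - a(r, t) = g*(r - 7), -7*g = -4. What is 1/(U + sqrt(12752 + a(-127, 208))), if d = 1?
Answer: 22743/73802179 - 2*sqrt(157199)/73802179 ≈ 0.00029742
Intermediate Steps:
g = 4/7 (g = -1/7*(-4) = 4/7 ≈ 0.57143)
a(r, t) = 8 - 4*r/7 (a(r, t) = 4 - 4*(r - 7)/7 = 4 - 4*(-7 + r)/7 = 4 - (-4 + 4*r/7) = 4 + (4 - 4*r/7) = 8 - 4*r/7)
U = 3249 (U = (1 - 58)**2 = (-57)**2 = 3249)
1/(U + sqrt(12752 + a(-127, 208))) = 1/(3249 + sqrt(12752 + (8 - 4/7*(-127)))) = 1/(3249 + sqrt(12752 + (8 + 508/7))) = 1/(3249 + sqrt(12752 + 564/7)) = 1/(3249 + sqrt(89828/7)) = 1/(3249 + 2*sqrt(157199)/7)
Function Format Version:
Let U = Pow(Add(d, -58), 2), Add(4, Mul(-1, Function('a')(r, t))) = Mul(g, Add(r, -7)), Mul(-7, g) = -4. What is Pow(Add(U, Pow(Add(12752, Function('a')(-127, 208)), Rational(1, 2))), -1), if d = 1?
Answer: Add(Rational(22743, 73802179), Mul(Rational(-2, 73802179), Pow(157199, Rational(1, 2)))) ≈ 0.00029742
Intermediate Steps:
g = Rational(4, 7) (g = Mul(Rational(-1, 7), -4) = Rational(4, 7) ≈ 0.57143)
Function('a')(r, t) = Add(8, Mul(Rational(-4, 7), r)) (Function('a')(r, t) = Add(4, Mul(-1, Mul(Rational(4, 7), Add(r, -7)))) = Add(4, Mul(-1, Mul(Rational(4, 7), Add(-7, r)))) = Add(4, Mul(-1, Add(-4, Mul(Rational(4, 7), r)))) = Add(4, Add(4, Mul(Rational(-4, 7), r))) = Add(8, Mul(Rational(-4, 7), r)))
U = 3249 (U = Pow(Add(1, -58), 2) = Pow(-57, 2) = 3249)
Pow(Add(U, Pow(Add(12752, Function('a')(-127, 208)), Rational(1, 2))), -1) = Pow(Add(3249, Pow(Add(12752, Add(8, Mul(Rational(-4, 7), -127))), Rational(1, 2))), -1) = Pow(Add(3249, Pow(Add(12752, Add(8, Rational(508, 7))), Rational(1, 2))), -1) = Pow(Add(3249, Pow(Add(12752, Rational(564, 7)), Rational(1, 2))), -1) = Pow(Add(3249, Pow(Rational(89828, 7), Rational(1, 2))), -1) = Pow(Add(3249, Mul(Rational(2, 7), Pow(157199, Rational(1, 2)))), -1)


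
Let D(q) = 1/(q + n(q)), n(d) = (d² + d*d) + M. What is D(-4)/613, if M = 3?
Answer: 1/19003 ≈ 5.2623e-5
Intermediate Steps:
n(d) = 3 + 2*d² (n(d) = (d² + d*d) + 3 = (d² + d²) + 3 = 2*d² + 3 = 3 + 2*d²)
D(q) = 1/(3 + q + 2*q²) (D(q) = 1/(q + (3 + 2*q²)) = 1/(3 + q + 2*q²))
D(-4)/613 = 1/((3 - 4 + 2*(-4)²)*613) = (1/613)/(3 - 4 + 2*16) = (1/613)/(3 - 4 + 32) = (1/613)/31 = (1/31)*(1/613) = 1/19003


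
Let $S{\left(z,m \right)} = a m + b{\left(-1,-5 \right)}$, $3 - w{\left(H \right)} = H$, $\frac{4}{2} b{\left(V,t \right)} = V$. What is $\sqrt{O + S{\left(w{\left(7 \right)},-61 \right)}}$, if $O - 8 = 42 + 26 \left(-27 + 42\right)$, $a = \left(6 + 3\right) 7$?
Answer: $\frac{i \sqrt{13614}}{2} \approx 58.34 i$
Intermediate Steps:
$b{\left(V,t \right)} = \frac{V}{2}$
$w{\left(H \right)} = 3 - H$
$a = 63$ ($a = 9 \cdot 7 = 63$)
$O = 440$ ($O = 8 + \left(42 + 26 \left(-27 + 42\right)\right) = 8 + \left(42 + 26 \cdot 15\right) = 8 + \left(42 + 390\right) = 8 + 432 = 440$)
$S{\left(z,m \right)} = - \frac{1}{2} + 63 m$ ($S{\left(z,m \right)} = 63 m + \frac{1}{2} \left(-1\right) = 63 m - \frac{1}{2} = - \frac{1}{2} + 63 m$)
$\sqrt{O + S{\left(w{\left(7 \right)},-61 \right)}} = \sqrt{440 + \left(- \frac{1}{2} + 63 \left(-61\right)\right)} = \sqrt{440 - \frac{7687}{2}} = \sqrt{- \frac{6807}{2}} = \frac{i \sqrt{13614}}{2}$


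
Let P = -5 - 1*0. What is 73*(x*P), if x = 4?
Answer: -1460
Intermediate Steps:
P = -5 (P = -5 + 0 = -5)
73*(x*P) = 73*(4*(-5)) = 73*(-20) = -1460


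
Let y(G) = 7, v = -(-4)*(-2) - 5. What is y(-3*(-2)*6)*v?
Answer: -91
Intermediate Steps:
v = -13 (v = -4*2 - 5 = -8 - 5 = -13)
y(-3*(-2)*6)*v = 7*(-13) = -91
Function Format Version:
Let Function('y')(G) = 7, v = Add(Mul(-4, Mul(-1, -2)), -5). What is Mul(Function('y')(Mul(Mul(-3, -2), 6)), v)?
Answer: -91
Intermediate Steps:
v = -13 (v = Add(Mul(-4, 2), -5) = Add(-8, -5) = -13)
Mul(Function('y')(Mul(Mul(-3, -2), 6)), v) = Mul(7, -13) = -91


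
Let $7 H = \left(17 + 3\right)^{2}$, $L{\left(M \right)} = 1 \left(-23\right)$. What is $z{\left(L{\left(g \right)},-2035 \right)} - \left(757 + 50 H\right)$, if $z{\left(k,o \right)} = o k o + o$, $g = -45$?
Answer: $- \frac{666776769}{7} \approx -9.5254 \cdot 10^{7}$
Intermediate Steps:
$L{\left(M \right)} = -23$
$z{\left(k,o \right)} = o + k o^{2}$ ($z{\left(k,o \right)} = k o o + o = k o^{2} + o = o + k o^{2}$)
$H = \frac{400}{7}$ ($H = \frac{\left(17 + 3\right)^{2}}{7} = \frac{20^{2}}{7} = \frac{1}{7} \cdot 400 = \frac{400}{7} \approx 57.143$)
$z{\left(L{\left(g \right)},-2035 \right)} - \left(757 + 50 H\right) = - 2035 \left(1 - -46805\right) - \left(757 + 50 \cdot \frac{400}{7}\right) = - 2035 \left(1 + 46805\right) - \left(757 + \frac{20000}{7}\right) = \left(-2035\right) 46806 - \frac{25299}{7} = -95250210 - \frac{25299}{7} = - \frac{666776769}{7}$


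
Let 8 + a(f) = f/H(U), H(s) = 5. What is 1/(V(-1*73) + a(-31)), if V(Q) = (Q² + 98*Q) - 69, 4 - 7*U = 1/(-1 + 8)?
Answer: -5/9541 ≈ -0.00052405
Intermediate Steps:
U = 27/49 (U = 4/7 - 1/(7*(-1 + 8)) = 4/7 - ⅐/7 = 4/7 - ⅐*⅐ = 4/7 - 1/49 = 27/49 ≈ 0.55102)
a(f) = -8 + f/5
V(Q) = -69 + Q² + 98*Q
1/(V(-1*73) + a(-31)) = 1/((-69 + (-1*73)² + 98*(-1*73)) + (-8 + (⅕)*(-31))) = 1/((-69 + (-73)² + 98*(-73)) + (-8 - 31/5)) = 1/((-69 + 5329 - 7154) - 71/5) = 1/(-1894 - 71/5) = 1/(-9541/5) = -5/9541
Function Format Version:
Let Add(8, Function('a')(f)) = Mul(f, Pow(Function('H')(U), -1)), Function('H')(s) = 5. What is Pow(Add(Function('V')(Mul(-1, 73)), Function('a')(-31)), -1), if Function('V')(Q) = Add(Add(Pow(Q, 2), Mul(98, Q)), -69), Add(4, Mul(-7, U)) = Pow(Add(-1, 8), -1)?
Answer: Rational(-5, 9541) ≈ -0.00052405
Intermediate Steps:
U = Rational(27, 49) (U = Add(Rational(4, 7), Mul(Rational(-1, 7), Pow(Add(-1, 8), -1))) = Add(Rational(4, 7), Mul(Rational(-1, 7), Pow(7, -1))) = Add(Rational(4, 7), Mul(Rational(-1, 7), Rational(1, 7))) = Add(Rational(4, 7), Rational(-1, 49)) = Rational(27, 49) ≈ 0.55102)
Function('a')(f) = Add(-8, Mul(Rational(1, 5), f)) (Function('a')(f) = Add(-8, Mul(f, Pow(5, -1))) = Add(-8, Mul(f, Rational(1, 5))) = Add(-8, Mul(Rational(1, 5), f)))
Function('V')(Q) = Add(-69, Pow(Q, 2), Mul(98, Q))
Pow(Add(Function('V')(Mul(-1, 73)), Function('a')(-31)), -1) = Pow(Add(Add(-69, Pow(Mul(-1, 73), 2), Mul(98, Mul(-1, 73))), Add(-8, Mul(Rational(1, 5), -31))), -1) = Pow(Add(Add(-69, Pow(-73, 2), Mul(98, -73)), Add(-8, Rational(-31, 5))), -1) = Pow(Add(Add(-69, 5329, -7154), Rational(-71, 5)), -1) = Pow(Add(-1894, Rational(-71, 5)), -1) = Pow(Rational(-9541, 5), -1) = Rational(-5, 9541)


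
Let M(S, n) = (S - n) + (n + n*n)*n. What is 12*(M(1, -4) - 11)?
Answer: -648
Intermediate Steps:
M(S, n) = S - n + n*(n + n²) (M(S, n) = (S - n) + (n + n²)*n = (S - n) + n*(n + n²) = S - n + n*(n + n²))
12*(M(1, -4) - 11) = 12*((1 + (-4)² + (-4)³ - 1*(-4)) - 11) = 12*((1 + 16 - 64 + 4) - 11) = 12*(-43 - 11) = 12*(-54) = -648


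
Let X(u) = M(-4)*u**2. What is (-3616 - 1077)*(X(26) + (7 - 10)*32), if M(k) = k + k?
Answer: 25830272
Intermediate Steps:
M(k) = 2*k
X(u) = -8*u**2 (X(u) = (2*(-4))*u**2 = -8*u**2)
(-3616 - 1077)*(X(26) + (7 - 10)*32) = (-3616 - 1077)*(-8*26**2 + (7 - 10)*32) = -4693*(-8*676 - 3*32) = -4693*(-5408 - 96) = -4693*(-5504) = 25830272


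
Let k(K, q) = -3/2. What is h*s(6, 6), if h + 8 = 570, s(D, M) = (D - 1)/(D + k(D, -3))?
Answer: 5620/9 ≈ 624.44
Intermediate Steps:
k(K, q) = -3/2 (k(K, q) = -3*½ = -3/2)
s(D, M) = (-1 + D)/(-3/2 + D) (s(D, M) = (D - 1)/(D - 3/2) = (-1 + D)/(-3/2 + D))
h = 562 (h = -8 + 570 = 562)
h*s(6, 6) = 562*(2*(-1 + 6)/(-3 + 2*6)) = 562*(2*5/(-3 + 12)) = 562*(2*5/9) = 562*(2*(⅑)*5) = 562*(10/9) = 5620/9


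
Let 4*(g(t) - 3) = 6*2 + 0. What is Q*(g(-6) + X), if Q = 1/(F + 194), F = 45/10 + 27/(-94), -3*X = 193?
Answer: -8225/27948 ≈ -0.29430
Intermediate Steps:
X = -193/3 (X = -⅓*193 = -193/3 ≈ -64.333)
g(t) = 6 (g(t) = 3 + (6*2 + 0)/4 = 3 + (12 + 0)/4 = 3 + (¼)*12 = 3 + 3 = 6)
F = 198/47 (F = 45*(⅒) + 27*(-1/94) = 9/2 - 27/94 = 198/47 ≈ 4.2128)
Q = 47/9316 (Q = 1/(198/47 + 194) = 1/(9316/47) = 47/9316 ≈ 0.0050451)
Q*(g(-6) + X) = 47*(6 - 193/3)/9316 = (47/9316)*(-175/3) = -8225/27948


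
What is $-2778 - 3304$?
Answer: $-6082$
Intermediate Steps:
$-2778 - 3304 = -6082$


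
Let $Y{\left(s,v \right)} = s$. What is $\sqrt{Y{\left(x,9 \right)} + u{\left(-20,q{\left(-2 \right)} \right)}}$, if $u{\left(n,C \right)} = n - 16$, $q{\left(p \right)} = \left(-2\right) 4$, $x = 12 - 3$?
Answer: $3 i \sqrt{3} \approx 5.1962 i$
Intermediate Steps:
$x = 9$ ($x = 12 - 3 = 9$)
$q{\left(p \right)} = -8$
$u{\left(n,C \right)} = -16 + n$
$\sqrt{Y{\left(x,9 \right)} + u{\left(-20,q{\left(-2 \right)} \right)}} = \sqrt{9 - 36} = \sqrt{-27} = 3 i \sqrt{3}$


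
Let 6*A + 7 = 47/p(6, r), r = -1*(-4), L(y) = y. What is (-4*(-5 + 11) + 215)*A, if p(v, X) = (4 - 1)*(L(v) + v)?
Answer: -39155/216 ≈ -181.27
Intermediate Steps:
r = 4
p(v, X) = 6*v (p(v, X) = (4 - 1)*(v + v) = 3*(2*v) = 6*v)
A = -205/216 (A = -7/6 + (47/((6*6)))/6 = -7/6 + (47/36)/6 = -7/6 + (47*(1/36))/6 = -7/6 + (⅙)*(47/36) = -7/6 + 47/216 = -205/216 ≈ -0.94907)
(-4*(-5 + 11) + 215)*A = (-4*(-5 + 11) + 215)*(-205/216) = (-4*6 + 215)*(-205/216) = (-24 + 215)*(-205/216) = 191*(-205/216) = -39155/216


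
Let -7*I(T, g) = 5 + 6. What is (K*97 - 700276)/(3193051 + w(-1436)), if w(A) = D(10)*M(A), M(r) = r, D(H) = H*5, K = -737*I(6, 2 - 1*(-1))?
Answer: -1371851/7282919 ≈ -0.18837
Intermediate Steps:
I(T, g) = -11/7 (I(T, g) = -(5 + 6)/7 = -⅐*11 = -11/7)
K = 8107/7 (K = -737*(-11/7) = 8107/7 ≈ 1158.1)
D(H) = 5*H
w(A) = 50*A (w(A) = (5*10)*A = 50*A)
(K*97 - 700276)/(3193051 + w(-1436)) = ((8107/7)*97 - 700276)/(3193051 + 50*(-1436)) = (786379/7 - 700276)/(3193051 - 71800) = -4115553/7/3121251 = -4115553/7*1/3121251 = -1371851/7282919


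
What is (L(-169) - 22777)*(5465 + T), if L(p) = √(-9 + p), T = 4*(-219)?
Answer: -104523653 + 4589*I*√178 ≈ -1.0452e+8 + 61225.0*I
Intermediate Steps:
T = -876
(L(-169) - 22777)*(5465 + T) = (√(-9 - 169) - 22777)*(5465 - 876) = (√(-178) - 22777)*4589 = (I*√178 - 22777)*4589 = (-22777 + I*√178)*4589 = -104523653 + 4589*I*√178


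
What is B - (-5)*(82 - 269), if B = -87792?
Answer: -88727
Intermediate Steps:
B - (-5)*(82 - 269) = -87792 - (-5)*(82 - 269) = -87792 - (-5)*(-187) = -87792 - 1*935 = -87792 - 935 = -88727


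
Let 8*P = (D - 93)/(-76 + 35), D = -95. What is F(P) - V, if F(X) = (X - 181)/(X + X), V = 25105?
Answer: -2374665/94 ≈ -25262.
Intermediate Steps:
P = 47/82 (P = ((-95 - 93)/(-76 + 35))/8 = (-188/(-41))/8 = (-188*(-1/41))/8 = (1/8)*(188/41) = 47/82 ≈ 0.57317)
F(X) = (-181 + X)/(2*X) (F(X) = (-181 + X)/((2*X)) = (-181 + X)*(1/(2*X)) = (-181 + X)/(2*X))
F(P) - V = (-181 + 47/82)/(2*(47/82)) - 1*25105 = (1/2)*(82/47)*(-14795/82) - 25105 = -14795/94 - 25105 = -2374665/94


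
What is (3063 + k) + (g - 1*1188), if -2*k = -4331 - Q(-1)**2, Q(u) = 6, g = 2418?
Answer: 12953/2 ≈ 6476.5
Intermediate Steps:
k = 4367/2 (k = -(-4331 - 1*6**2)/2 = -(-4331 - 1*36)/2 = -(-4331 - 36)/2 = -1/2*(-4367) = 4367/2 ≈ 2183.5)
(3063 + k) + (g - 1*1188) = (3063 + 4367/2) + (2418 - 1*1188) = 10493/2 + (2418 - 1188) = 10493/2 + 1230 = 12953/2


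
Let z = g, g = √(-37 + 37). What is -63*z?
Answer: 0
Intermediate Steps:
g = 0 (g = √0 = 0)
z = 0
-63*z = -63*0 = 0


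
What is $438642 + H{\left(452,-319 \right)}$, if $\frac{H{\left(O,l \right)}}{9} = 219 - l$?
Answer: $443484$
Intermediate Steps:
$H{\left(O,l \right)} = 1971 - 9 l$ ($H{\left(O,l \right)} = 9 \left(219 - l\right) = 1971 - 9 l$)
$438642 + H{\left(452,-319 \right)} = 438642 + \left(1971 - -2871\right) = 438642 + \left(1971 + 2871\right) = 438642 + 4842 = 443484$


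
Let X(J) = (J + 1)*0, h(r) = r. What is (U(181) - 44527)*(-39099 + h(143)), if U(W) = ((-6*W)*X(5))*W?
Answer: 1734593812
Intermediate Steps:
X(J) = 0 (X(J) = (1 + J)*0 = 0)
U(W) = 0 (U(W) = (-6*W*0)*W = 0*W = 0)
(U(181) - 44527)*(-39099 + h(143)) = (0 - 44527)*(-39099 + 143) = -44527*(-38956) = 1734593812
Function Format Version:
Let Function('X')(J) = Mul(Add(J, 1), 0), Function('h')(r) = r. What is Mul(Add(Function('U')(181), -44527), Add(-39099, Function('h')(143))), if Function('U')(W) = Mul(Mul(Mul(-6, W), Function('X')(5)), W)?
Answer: 1734593812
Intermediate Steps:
Function('X')(J) = 0 (Function('X')(J) = Mul(Add(1, J), 0) = 0)
Function('U')(W) = 0 (Function('U')(W) = Mul(Mul(Mul(-6, W), 0), W) = Mul(0, W) = 0)
Mul(Add(Function('U')(181), -44527), Add(-39099, Function('h')(143))) = Mul(Add(0, -44527), Add(-39099, 143)) = Mul(-44527, -38956) = 1734593812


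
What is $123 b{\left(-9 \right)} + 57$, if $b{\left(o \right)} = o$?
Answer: $-1050$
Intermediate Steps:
$123 b{\left(-9 \right)} + 57 = 123 \left(-9\right) + 57 = -1107 + 57 = -1050$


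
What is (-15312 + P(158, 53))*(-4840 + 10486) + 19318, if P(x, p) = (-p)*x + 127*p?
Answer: -95708612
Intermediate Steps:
P(x, p) = 127*p - p*x (P(x, p) = -p*x + 127*p = 127*p - p*x)
(-15312 + P(158, 53))*(-4840 + 10486) + 19318 = (-15312 + 53*(127 - 1*158))*(-4840 + 10486) + 19318 = (-15312 + 53*(127 - 158))*5646 + 19318 = (-15312 + 53*(-31))*5646 + 19318 = (-15312 - 1643)*5646 + 19318 = -16955*5646 + 19318 = -95727930 + 19318 = -95708612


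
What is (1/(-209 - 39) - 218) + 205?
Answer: -3225/248 ≈ -13.004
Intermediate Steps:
(1/(-209 - 39) - 218) + 205 = (1/(-248) - 218) + 205 = (-1/248 - 218) + 205 = -54065/248 + 205 = -3225/248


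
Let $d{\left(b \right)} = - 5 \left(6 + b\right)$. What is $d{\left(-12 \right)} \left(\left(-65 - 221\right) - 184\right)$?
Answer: $-14100$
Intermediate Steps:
$d{\left(b \right)} = -30 - 5 b$
$d{\left(-12 \right)} \left(\left(-65 - 221\right) - 184\right) = \left(-30 - -60\right) \left(\left(-65 - 221\right) - 184\right) = \left(-30 + 60\right) \left(-286 - 184\right) = 30 \left(-470\right) = -14100$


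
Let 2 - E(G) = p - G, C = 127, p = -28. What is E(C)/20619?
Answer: 157/20619 ≈ 0.0076143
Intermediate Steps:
E(G) = 30 + G (E(G) = 2 - (-28 - G) = 2 + (28 + G) = 30 + G)
E(C)/20619 = (30 + 127)/20619 = 157*(1/20619) = 157/20619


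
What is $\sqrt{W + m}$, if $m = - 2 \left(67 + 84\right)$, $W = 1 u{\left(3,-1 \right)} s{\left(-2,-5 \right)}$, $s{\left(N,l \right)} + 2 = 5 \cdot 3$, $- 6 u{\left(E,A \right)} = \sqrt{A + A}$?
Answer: $\frac{\sqrt{-10872 - 78 i \sqrt{2}}}{6} \approx 0.088159 - 17.378 i$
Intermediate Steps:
$u{\left(E,A \right)} = - \frac{\sqrt{2} \sqrt{A}}{6}$ ($u{\left(E,A \right)} = - \frac{\sqrt{A + A}}{6} = - \frac{\sqrt{2 A}}{6} = - \frac{\sqrt{2} \sqrt{A}}{6}$)
$s{\left(N,l \right)} = 13$ ($s{\left(N,l \right)} = -2 + 5 \cdot 3 = -2 + 15 = 13$)
$W = - \frac{13 i \sqrt{2}}{6}$ ($W = 1 \left(- \frac{\sqrt{2} \sqrt{-1}}{6}\right) 13 = 1 \left(- \frac{\sqrt{2} i}{6}\right) 13 = 1 \left(- \frac{i \sqrt{2}}{6}\right) 13 = - \frac{i \sqrt{2}}{6} \cdot 13 = - \frac{13 i \sqrt{2}}{6} \approx - 3.0641 i$)
$m = -302$ ($m = \left(-2\right) 151 = -302$)
$\sqrt{W + m} = \sqrt{- \frac{13 i \sqrt{2}}{6} - 302} = \sqrt{-302 - \frac{13 i \sqrt{2}}{6}}$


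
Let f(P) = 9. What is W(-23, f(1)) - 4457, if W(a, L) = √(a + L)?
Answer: -4457 + I*√14 ≈ -4457.0 + 3.7417*I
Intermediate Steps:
W(a, L) = √(L + a)
W(-23, f(1)) - 4457 = √(9 - 23) - 4457 = √(-14) - 4457 = I*√14 - 4457 = -4457 + I*√14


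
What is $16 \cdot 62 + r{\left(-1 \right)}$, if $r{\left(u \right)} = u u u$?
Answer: $991$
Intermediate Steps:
$r{\left(u \right)} = u^{3}$ ($r{\left(u \right)} = u^{2} u = u^{3}$)
$16 \cdot 62 + r{\left(-1 \right)} = 16 \cdot 62 + \left(-1\right)^{3} = 992 - 1 = 991$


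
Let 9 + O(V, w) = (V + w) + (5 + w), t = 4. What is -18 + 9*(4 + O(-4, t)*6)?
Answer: 18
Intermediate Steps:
O(V, w) = -4 + V + 2*w (O(V, w) = -9 + ((V + w) + (5 + w)) = -9 + (5 + V + 2*w) = -4 + V + 2*w)
-18 + 9*(4 + O(-4, t)*6) = -18 + 9*(4 + (-4 - 4 + 2*4)*6) = -18 + 9*(4 + (-4 - 4 + 8)*6) = -18 + 9*(4 + 0*6) = -18 + 9*(4 + 0) = -18 + 9*4 = -18 + 36 = 18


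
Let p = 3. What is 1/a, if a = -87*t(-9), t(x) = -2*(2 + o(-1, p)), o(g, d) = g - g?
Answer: 1/348 ≈ 0.0028736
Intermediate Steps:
o(g, d) = 0
t(x) = -4 (t(x) = -2*(2 + 0) = -2*2 = -4)
a = 348 (a = -87*(-4) = 348)
1/a = 1/348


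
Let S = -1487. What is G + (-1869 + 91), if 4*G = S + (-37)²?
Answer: -3615/2 ≈ -1807.5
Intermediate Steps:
G = -59/2 (G = (-1487 + (-37)²)/4 = (-1487 + 1369)/4 = (¼)*(-118) = -59/2 ≈ -29.500)
G + (-1869 + 91) = -59/2 + (-1869 + 91) = -59/2 - 1778 = -3615/2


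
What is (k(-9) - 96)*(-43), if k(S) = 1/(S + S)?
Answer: 74347/18 ≈ 4130.4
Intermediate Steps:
k(S) = 1/(2*S)
(k(-9) - 96)*(-43) = ((1/2)/(-9) - 96)*(-43) = ((1/2)*(-1/9) - 96)*(-43) = (-1/18 - 96)*(-43) = -1729/18*(-43) = 74347/18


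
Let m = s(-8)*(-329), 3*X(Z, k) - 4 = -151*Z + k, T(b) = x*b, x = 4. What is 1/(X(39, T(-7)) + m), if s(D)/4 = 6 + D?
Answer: 1/661 ≈ 0.0015129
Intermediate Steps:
T(b) = 4*b
s(D) = 24 + 4*D (s(D) = 4*(6 + D) = 24 + 4*D)
X(Z, k) = 4/3 - 151*Z/3 + k/3 (X(Z, k) = 4/3 + (-151*Z + k)/3 = 4/3 + (k - 151*Z)/3 = 4/3 + (-151*Z/3 + k/3) = 4/3 - 151*Z/3 + k/3)
m = 2632 (m = (24 + 4*(-8))*(-329) = (24 - 32)*(-329) = -8*(-329) = 2632)
1/(X(39, T(-7)) + m) = 1/((4/3 - 151/3*39 + (4*(-7))/3) + 2632) = 1/((4/3 - 1963 + (⅓)*(-28)) + 2632) = 1/((4/3 - 1963 - 28/3) + 2632) = 1/(-1971 + 2632) = 1/661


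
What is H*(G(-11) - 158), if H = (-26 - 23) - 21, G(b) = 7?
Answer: 10570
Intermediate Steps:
H = -70 (H = -49 - 21 = -70)
H*(G(-11) - 158) = -70*(7 - 158) = -70*(-151) = 10570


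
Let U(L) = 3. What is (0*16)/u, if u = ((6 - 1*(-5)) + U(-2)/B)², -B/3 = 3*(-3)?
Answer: 0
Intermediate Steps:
B = 27 (B = -9*(-3) = -3*(-9) = 27)
u = 10000/81 (u = ((6 - 1*(-5)) + 3/27)² = ((6 + 5) + 3*(1/27))² = (11 + ⅑)² = (100/9)² = 10000/81 ≈ 123.46)
(0*16)/u = (0*16)/(10000/81) = (81/10000)*0 = 0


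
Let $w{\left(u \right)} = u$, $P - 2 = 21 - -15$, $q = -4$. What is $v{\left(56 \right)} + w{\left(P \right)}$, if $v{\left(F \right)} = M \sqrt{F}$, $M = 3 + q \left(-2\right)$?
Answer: $38 + 22 \sqrt{14} \approx 120.32$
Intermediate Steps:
$M = 11$ ($M = 3 - -8 = 3 + 8 = 11$)
$v{\left(F \right)} = 11 \sqrt{F}$
$P = 38$ ($P = 2 + \left(21 - -15\right) = 2 + \left(21 + 15\right) = 2 + 36 = 38$)
$v{\left(56 \right)} + w{\left(P \right)} = 11 \sqrt{56} + 38 = 11 \cdot 2 \sqrt{14} + 38 = 22 \sqrt{14} + 38 = 38 + 22 \sqrt{14}$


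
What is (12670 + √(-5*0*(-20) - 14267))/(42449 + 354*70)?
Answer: 12670/67229 + I*√14267/67229 ≈ 0.18846 + 0.0017767*I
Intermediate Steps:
(12670 + √(-5*0*(-20) - 14267))/(42449 + 354*70) = (12670 + √(0*(-20) - 14267))/(42449 + 24780) = (12670 + √(0 - 14267))/67229 = (12670 + √(-14267))*(1/67229) = (12670 + I*√14267)*(1/67229) = 12670/67229 + I*√14267/67229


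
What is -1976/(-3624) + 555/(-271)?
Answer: -184478/122763 ≈ -1.5027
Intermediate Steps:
-1976/(-3624) + 555/(-271) = -1976*(-1/3624) + 555*(-1/271) = 247/453 - 555/271 = -184478/122763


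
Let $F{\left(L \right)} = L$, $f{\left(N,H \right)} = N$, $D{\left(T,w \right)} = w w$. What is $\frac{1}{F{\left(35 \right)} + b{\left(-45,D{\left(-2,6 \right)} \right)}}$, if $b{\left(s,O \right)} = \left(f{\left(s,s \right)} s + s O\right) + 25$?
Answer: $\frac{1}{465} \approx 0.0021505$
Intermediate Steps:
$D{\left(T,w \right)} = w^{2}$
$b{\left(s,O \right)} = 25 + s^{2} + O s$ ($b{\left(s,O \right)} = \left(s s + s O\right) + 25 = \left(s^{2} + O s\right) + 25 = 25 + s^{2} + O s$)
$\frac{1}{F{\left(35 \right)} + b{\left(-45,D{\left(-2,6 \right)} \right)}} = \frac{1}{35 + \left(25 + \left(-45\right)^{2} + 6^{2} \left(-45\right)\right)} = \frac{1}{35 + \left(25 + 2025 + 36 \left(-45\right)\right)} = \frac{1}{35 + \left(25 + 2025 - 1620\right)} = \frac{1}{35 + 430} = \frac{1}{465}$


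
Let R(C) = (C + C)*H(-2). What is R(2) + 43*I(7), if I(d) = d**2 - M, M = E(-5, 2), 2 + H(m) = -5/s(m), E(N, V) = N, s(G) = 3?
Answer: 6922/3 ≈ 2307.3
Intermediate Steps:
H(m) = -11/3 (H(m) = -2 - 5/3 = -11/3)
M = -5
R(C) = -22*C/3 (R(C) = (C + C)*(-11/3) = (2*C)*(-11/3) = -22*C/3)
I(d) = 5 + d**2 (I(d) = d**2 - 1*(-5) = d**2 + 5 = 5 + d**2)
R(2) + 43*I(7) = -22/3*2 + 43*(5 + 7**2) = -44/3 + 43*(5 + 49) = -44/3 + 43*54 = -44/3 + 2322 = 6922/3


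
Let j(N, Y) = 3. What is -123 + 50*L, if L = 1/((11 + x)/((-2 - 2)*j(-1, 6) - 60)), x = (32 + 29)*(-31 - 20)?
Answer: -3777/31 ≈ -121.84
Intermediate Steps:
x = -3111 (x = 61*(-51) = -3111)
L = 18/775 (L = 1/((11 - 3111)/((-2 - 2)*3 - 60)) = 1/(-3100/(-4*3 - 60)) = 1/(-3100/(-12 - 60)) = 1/(-3100/(-72)) = 1/(-3100*(-1/72)) = 1/(775/18) = 18/775 ≈ 0.023226)
-123 + 50*L = -123 + 50*(18/775) = -123 + 36/31 = -3777/31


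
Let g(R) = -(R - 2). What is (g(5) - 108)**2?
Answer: 12321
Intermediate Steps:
g(R) = 2 - R (g(R) = -(-2 + R) = 2 - R)
(g(5) - 108)**2 = ((2 - 1*5) - 108)**2 = ((2 - 5) - 108)**2 = (-3 - 108)**2 = (-111)**2 = 12321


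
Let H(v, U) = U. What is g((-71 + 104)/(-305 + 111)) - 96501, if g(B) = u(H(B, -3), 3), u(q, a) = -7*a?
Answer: -96522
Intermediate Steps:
g(B) = -21 (g(B) = -7*3 = -21)
g((-71 + 104)/(-305 + 111)) - 96501 = -21 - 96501 = -96522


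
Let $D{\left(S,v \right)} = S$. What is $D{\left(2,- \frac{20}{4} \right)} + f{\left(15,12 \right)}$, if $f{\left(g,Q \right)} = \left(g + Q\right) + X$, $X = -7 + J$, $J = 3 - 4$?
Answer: $21$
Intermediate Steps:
$J = -1$ ($J = 3 - 4 = -1$)
$X = -8$ ($X = -7 - 1 = -8$)
$f{\left(g,Q \right)} = -8 + Q + g$ ($f{\left(g,Q \right)} = \left(g + Q\right) - 8 = \left(Q + g\right) - 8 = -8 + Q + g$)
$D{\left(2,- \frac{20}{4} \right)} + f{\left(15,12 \right)} = 2 + \left(-8 + 12 + 15\right) = 2 + 19 = 21$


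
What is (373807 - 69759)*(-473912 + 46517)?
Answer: -129948594960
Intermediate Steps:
(373807 - 69759)*(-473912 + 46517) = 304048*(-427395) = -129948594960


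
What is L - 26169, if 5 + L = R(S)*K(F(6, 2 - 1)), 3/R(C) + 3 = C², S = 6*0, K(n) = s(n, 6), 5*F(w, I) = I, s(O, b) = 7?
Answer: -26181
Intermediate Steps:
F(w, I) = I/5
K(n) = 7
S = 0
R(C) = 3/(-3 + C²)
L = -12 (L = -5 + (3/(-3 + 0²))*7 = -5 + (3/(-3 + 0))*7 = -5 + (3/(-3))*7 = -5 + (3*(-⅓))*7 = -5 - 1*7 = -5 - 7 = -12)
L - 26169 = -12 - 26169 = -26181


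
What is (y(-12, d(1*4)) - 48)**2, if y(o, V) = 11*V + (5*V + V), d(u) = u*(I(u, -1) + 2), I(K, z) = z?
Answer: 400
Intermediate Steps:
d(u) = u (d(u) = u*(-1 + 2) = u*1 = u)
y(o, V) = 17*V (y(o, V) = 11*V + 6*V = 17*V)
(y(-12, d(1*4)) - 48)**2 = (17*(1*4) - 48)**2 = (17*4 - 48)**2 = (68 - 48)**2 = 20**2 = 400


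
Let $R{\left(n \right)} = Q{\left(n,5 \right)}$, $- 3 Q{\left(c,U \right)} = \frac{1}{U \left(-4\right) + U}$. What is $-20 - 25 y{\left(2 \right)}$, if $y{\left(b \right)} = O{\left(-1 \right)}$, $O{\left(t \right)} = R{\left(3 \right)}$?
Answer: $- \frac{185}{9} \approx -20.556$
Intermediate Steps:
$Q{\left(c,U \right)} = \frac{1}{9 U}$ ($Q{\left(c,U \right)} = - \frac{1}{3 \left(U \left(-4\right) + U\right)} = - \frac{1}{3 \left(- 4 U + U\right)} = - \frac{1}{3 \left(- 3 U\right)} = - \frac{\left(- \frac{1}{3}\right) \frac{1}{U}}{3} = \frac{1}{9 U}$)
$R{\left(n \right)} = \frac{1}{45}$ ($R{\left(n \right)} = \frac{1}{9 \cdot 5} = \frac{1}{9} \cdot \frac{1}{5} = \frac{1}{45}$)
$O{\left(t \right)} = \frac{1}{45}$
$y{\left(b \right)} = \frac{1}{45}$
$-20 - 25 y{\left(2 \right)} = -20 - \frac{5}{9} = - \frac{185}{9}$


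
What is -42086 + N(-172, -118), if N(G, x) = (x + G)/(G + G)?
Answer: -7238647/172 ≈ -42085.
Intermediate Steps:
N(G, x) = (G + x)/(2*G) (N(G, x) = (G + x)/((2*G)) = (G + x)*(1/(2*G)) = (G + x)/(2*G))
-42086 + N(-172, -118) = -42086 + (1/2)*(-172 - 118)/(-172) = -42086 + (1/2)*(-1/172)*(-290) = -42086 + 145/172 = -7238647/172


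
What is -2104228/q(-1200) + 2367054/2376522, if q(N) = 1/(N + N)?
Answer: 666765884800303/132029 ≈ 5.0501e+9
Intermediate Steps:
q(N) = 1/(2*N)
-2104228/q(-1200) + 2367054/2376522 = -2104228/((1/2)/(-1200)) + 2367054/2376522 = -2104228/((1/2)*(-1/1200)) + 2367054*(1/2376522) = -2104228/(-1/2400) + 131503/132029 = -2104228*(-2400) + 131503/132029 = 5050147200 + 131503/132029 = 666765884800303/132029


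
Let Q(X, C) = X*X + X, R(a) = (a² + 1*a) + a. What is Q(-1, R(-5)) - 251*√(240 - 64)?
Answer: -1004*√11 ≈ -3329.9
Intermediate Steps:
R(a) = a² + 2*a (R(a) = (a² + a) + a = (a + a²) + a = a² + 2*a)
Q(X, C) = X + X² (Q(X, C) = X² + X = X + X²)
Q(-1, R(-5)) - 251*√(240 - 64) = -(1 - 1) - 251*√(240 - 64) = -1*0 - 1004*√11 = 0 - 1004*√11 = -1004*√11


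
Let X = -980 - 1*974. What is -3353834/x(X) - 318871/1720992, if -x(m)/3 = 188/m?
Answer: -134265889979359/11555232 ≈ -1.1619e+7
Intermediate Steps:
X = -1954 (X = -980 - 974 = -1954)
x(m) = -564/m
-3353834/x(X) - 318871/1720992 = -3353834/((-564/(-1954))) - 318871/1720992 = -3353834/((-564*(-1/1954))) - 318871*1/1720992 = -3353834/282/977 - 45553/245856 = -3353834*977/282 - 45553/245856 = -1638347909/141 - 45553/245856 = -134265889979359/11555232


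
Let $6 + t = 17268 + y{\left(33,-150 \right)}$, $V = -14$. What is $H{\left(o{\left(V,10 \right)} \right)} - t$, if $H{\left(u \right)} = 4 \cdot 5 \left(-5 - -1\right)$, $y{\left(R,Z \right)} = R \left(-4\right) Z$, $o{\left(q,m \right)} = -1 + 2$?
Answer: $-37142$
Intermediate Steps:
$o{\left(q,m \right)} = 1$
$y{\left(R,Z \right)} = - 4 R Z$
$t = 37062$ ($t = -6 - \left(-17268 + 132 \left(-150\right)\right) = -6 + \left(17268 + 19800\right) = -6 + 37068 = 37062$)
$H{\left(u \right)} = -80$ ($H{\left(u \right)} = 20 \left(-5 + 1\right) = 20 \left(-4\right) = -80$)
$H{\left(o{\left(V,10 \right)} \right)} - t = -80 - 37062 = -37142$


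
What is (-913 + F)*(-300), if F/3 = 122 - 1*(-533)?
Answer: -315600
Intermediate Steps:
F = 1965 (F = 3*(122 - 1*(-533)) = 3*(122 + 533) = 3*655 = 1965)
(-913 + F)*(-300) = (-913 + 1965)*(-300) = 1052*(-300) = -315600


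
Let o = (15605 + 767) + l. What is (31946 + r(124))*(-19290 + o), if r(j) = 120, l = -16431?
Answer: -620445034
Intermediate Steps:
o = -59 (o = (15605 + 767) - 16431 = 16372 - 16431 = -59)
(31946 + r(124))*(-19290 + o) = (31946 + 120)*(-19290 - 59) = 32066*(-19349) = -620445034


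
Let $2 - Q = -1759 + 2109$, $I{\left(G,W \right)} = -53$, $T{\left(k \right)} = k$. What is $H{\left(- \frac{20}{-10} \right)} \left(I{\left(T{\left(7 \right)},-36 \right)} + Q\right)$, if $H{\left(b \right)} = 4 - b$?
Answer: $-802$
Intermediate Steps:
$Q = -348$ ($Q = 2 - \left(-1759 + 2109\right) = 2 - 350 = -348$)
$H{\left(- \frac{20}{-10} \right)} \left(I{\left(T{\left(7 \right)},-36 \right)} + Q\right) = \left(4 - - \frac{20}{-10}\right) \left(-53 - 348\right) = \left(4 - \left(-20\right) \left(- \frac{1}{10}\right)\right) \left(-401\right) = \left(4 - 2\right) \left(-401\right) = 2 \left(-401\right) = -802$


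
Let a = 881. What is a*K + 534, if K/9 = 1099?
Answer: 8714505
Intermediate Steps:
K = 9891 (K = 9*1099 = 9891)
a*K + 534 = 881*9891 + 534 = 8713971 + 534 = 8714505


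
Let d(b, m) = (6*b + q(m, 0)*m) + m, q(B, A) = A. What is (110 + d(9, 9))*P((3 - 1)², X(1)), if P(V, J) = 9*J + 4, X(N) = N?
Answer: 2249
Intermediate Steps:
d(b, m) = m + 6*b (d(b, m) = (6*b + 0*m) + m = (6*b + 0) + m = 6*b + m = m + 6*b)
P(V, J) = 4 + 9*J
(110 + d(9, 9))*P((3 - 1)², X(1)) = (110 + (9 + 6*9))*(4 + 9*1) = (110 + (9 + 54))*(4 + 9) = (110 + 63)*13 = 173*13 = 2249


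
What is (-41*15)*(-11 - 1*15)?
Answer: 15990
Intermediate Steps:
(-41*15)*(-11 - 1*15) = -615*(-11 - 15) = -615*(-26) = 15990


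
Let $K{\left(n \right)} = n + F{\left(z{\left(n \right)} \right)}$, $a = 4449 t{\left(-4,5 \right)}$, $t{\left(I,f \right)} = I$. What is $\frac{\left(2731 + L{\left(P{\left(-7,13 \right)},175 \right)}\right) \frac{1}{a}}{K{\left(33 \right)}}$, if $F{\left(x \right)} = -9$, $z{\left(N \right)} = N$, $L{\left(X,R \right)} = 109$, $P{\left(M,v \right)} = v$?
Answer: $- \frac{355}{53388} \approx -0.0066494$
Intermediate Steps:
$a = -17796$ ($a = 4449 \left(-4\right) = -17796$)
$K{\left(n \right)} = -9 + n$ ($K{\left(n \right)} = n - 9 = -9 + n$)
$\frac{\left(2731 + L{\left(P{\left(-7,13 \right)},175 \right)}\right) \frac{1}{a}}{K{\left(33 \right)}} = \frac{\left(2731 + 109\right) \frac{1}{-17796}}{-9 + 33} = \frac{2840 \left(- \frac{1}{17796}\right)}{24} = \left(- \frac{710}{4449}\right) \frac{1}{24} = - \frac{355}{53388}$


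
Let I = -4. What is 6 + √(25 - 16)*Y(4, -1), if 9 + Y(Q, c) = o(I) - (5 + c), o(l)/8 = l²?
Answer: 351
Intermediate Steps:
o(l) = 8*l²
Y(Q, c) = 114 - c (Y(Q, c) = -9 + (8*(-4)² - (5 + c)) = -9 + (8*16 + (-5 - c)) = -9 + (128 + (-5 - c)) = -9 + (123 - c) = 114 - c)
6 + √(25 - 16)*Y(4, -1) = 6 + √(25 - 16)*(114 - 1*(-1)) = 6 + √9*(114 + 1) = 6 + 3*115 = 6 + 345 = 351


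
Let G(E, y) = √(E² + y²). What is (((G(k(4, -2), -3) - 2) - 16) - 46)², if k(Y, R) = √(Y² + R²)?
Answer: (64 - √29)² ≈ 3435.7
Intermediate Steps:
k(Y, R) = √(R² + Y²)
(((G(k(4, -2), -3) - 2) - 16) - 46)² = (((√((√((-2)² + 4²))² + (-3)²) - 2) - 16) - 46)² = (((√((√(4 + 16))² + 9) - 2) - 16) - 46)² = (((√((√20)² + 9) - 2) - 16) - 46)² = (((√((2*√5)² + 9) - 2) - 16) - 46)² = (((√(20 + 9) - 2) - 16) - 46)² = (((√29 - 2) - 16) - 46)² = (((-2 + √29) - 16) - 46)² = ((-18 + √29) - 46)² = (-64 + √29)²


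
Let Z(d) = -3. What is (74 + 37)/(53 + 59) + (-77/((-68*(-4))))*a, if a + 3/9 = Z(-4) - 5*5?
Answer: 757/84 ≈ 9.0119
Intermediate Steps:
a = -85/3 (a = -1/3 + (-3 - 5*5) = -1/3 + (-3 - 25) = -1/3 - 28 = -85/3 ≈ -28.333)
(74 + 37)/(53 + 59) + (-77/((-68*(-4))))*a = (74 + 37)/(53 + 59) - 77/((-68*(-4)))*(-85/3) = 111/112 - 77/272*(-85/3) = 111/112 + 385/48 = 757/84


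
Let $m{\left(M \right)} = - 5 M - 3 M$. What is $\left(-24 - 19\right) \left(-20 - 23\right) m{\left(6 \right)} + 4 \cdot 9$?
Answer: $-88716$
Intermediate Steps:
$m{\left(M \right)} = - 8 M$
$\left(-24 - 19\right) \left(-20 - 23\right) m{\left(6 \right)} + 4 \cdot 9 = \left(-24 - 19\right) \left(-20 - 23\right) \left(\left(-8\right) 6\right) + 4 \cdot 9 = \left(-43\right) \left(-43\right) \left(-48\right) + 36 = 1849 \left(-48\right) + 36 = -88752 + 36 = -88716$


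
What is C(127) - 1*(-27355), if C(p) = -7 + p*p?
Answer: 43477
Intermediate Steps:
C(p) = -7 + p²
C(127) - 1*(-27355) = (-7 + 127²) - 1*(-27355) = (-7 + 16129) + 27355 = 16122 + 27355 = 43477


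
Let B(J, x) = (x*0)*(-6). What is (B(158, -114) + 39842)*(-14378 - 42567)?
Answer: -2268802690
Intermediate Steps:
B(J, x) = 0 (B(J, x) = 0*(-6) = 0)
(B(158, -114) + 39842)*(-14378 - 42567) = (0 + 39842)*(-14378 - 42567) = 39842*(-56945) = -2268802690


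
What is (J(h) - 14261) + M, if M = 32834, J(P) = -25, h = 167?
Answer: 18548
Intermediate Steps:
(J(h) - 14261) + M = (-25 - 14261) + 32834 = -14286 + 32834 = 18548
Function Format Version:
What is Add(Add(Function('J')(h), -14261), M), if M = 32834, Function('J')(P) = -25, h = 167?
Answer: 18548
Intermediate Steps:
Add(Add(Function('J')(h), -14261), M) = Add(Add(-25, -14261), 32834) = Add(-14286, 32834) = 18548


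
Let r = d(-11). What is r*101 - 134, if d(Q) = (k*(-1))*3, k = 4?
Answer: -1346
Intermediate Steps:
d(Q) = -12 (d(Q) = (4*(-1))*3 = -4*3 = -12)
r = -12
r*101 - 134 = -12*101 - 134 = -1212 - 134 = -1346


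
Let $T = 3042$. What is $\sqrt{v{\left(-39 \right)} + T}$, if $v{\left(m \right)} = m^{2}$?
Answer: $39 \sqrt{3} \approx 67.55$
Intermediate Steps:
$\sqrt{v{\left(-39 \right)} + T} = \sqrt{\left(-39\right)^{2} + 3042} = \sqrt{1521 + 3042} = \sqrt{4563} = 39 \sqrt{3}$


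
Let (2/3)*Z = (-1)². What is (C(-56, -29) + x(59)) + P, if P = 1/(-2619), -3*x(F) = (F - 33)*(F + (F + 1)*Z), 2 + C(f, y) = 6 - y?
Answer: -3295576/2619 ≈ -1258.3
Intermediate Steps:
C(f, y) = 4 - y (C(f, y) = -2 + (6 - y) = 4 - y)
Z = 3/2 (Z = (3/2)*(-1)² = (3/2)*1 = 3/2 ≈ 1.5000)
x(F) = -(-33 + F)*(3/2 + 5*F/2)/3 (x(F) = -(F - 33)*(F + (F + 1)*(3/2))/3 = -(-33 + F)*(F + (1 + F)*(3/2))/3 = -(-33 + F)*(F + (3/2 + 3*F/2))/3 = -(-33 + F)*(3/2 + 5*F/2)/3)
P = -1/2619 ≈ -0.00038183
(C(-56, -29) + x(59)) + P = ((4 - 1*(-29)) + (33/2 + 27*59 - ⅚*59²)) - 1/2619 = ((4 + 29) + (33/2 + 1593 - ⅚*3481)) - 1/2619 = (33 + (33/2 + 1593 - 17405/6)) - 1/2619 = (33 - 3874/3) - 1/2619 = -3775/3 - 1/2619 = -3295576/2619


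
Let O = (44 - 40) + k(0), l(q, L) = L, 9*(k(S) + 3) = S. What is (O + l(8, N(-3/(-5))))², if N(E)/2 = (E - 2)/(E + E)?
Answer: 16/9 ≈ 1.7778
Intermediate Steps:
k(S) = -3 + S/9
N(E) = (-2 + E)/E (N(E) = 2*((E - 2)/(E + E)) = 2*((-2 + E)/((2*E))) = 2*((-2 + E)*(1/(2*E))) = 2*((-2 + E)/(2*E)) = (-2 + E)/E)
O = 1 (O = (44 - 40) + (-3 + (⅑)*0) = 4 + (-3 + 0) = 4 - 3 = 1)
(O + l(8, N(-3/(-5))))² = (1 + (-2 - 3/(-5))/((-3/(-5))))² = (1 + (-2 - 3*(-⅕))/((-3*(-⅕))))² = (1 + (-2 + ⅗)/(⅗))² = (1 + (5/3)*(-7/5))² = (1 - 7/3)² = (-4/3)² = 16/9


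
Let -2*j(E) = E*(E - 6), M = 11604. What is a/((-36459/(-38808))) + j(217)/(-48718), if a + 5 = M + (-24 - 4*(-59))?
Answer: 4962506645089/394713236 ≈ 12572.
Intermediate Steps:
j(E) = -E*(-6 + E)/2 (j(E) = -E*(E - 6)/2 = -E*(-6 + E)/2)
a = 11811 (a = -5 + (11604 + (-24 - 4*(-59))) = -5 + (11604 + (-24 + 236)) = -5 + (11604 + 212) = -5 + 11816 = 11811)
a/((-36459/(-38808))) + j(217)/(-48718) = 11811/((-36459/(-38808))) + ((½)*217*(6 - 1*217))/(-48718) = 11811/((-36459*(-1/38808))) + ((½)*217*(6 - 217))*(-1/48718) = 11811/(4051/4312) + ((½)*217*(-211))*(-1/48718) = 11811*(4312/4051) - 45787/2*(-1/48718) = 50929032/4051 + 45787/97436 = 4962506645089/394713236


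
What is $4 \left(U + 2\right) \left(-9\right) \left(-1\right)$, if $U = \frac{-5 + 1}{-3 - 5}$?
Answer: $90$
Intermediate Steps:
$U = \frac{1}{2}$ ($U = - \frac{4}{-8} = \left(-4\right) \left(- \frac{1}{8}\right) = \frac{1}{2} \approx 0.5$)
$4 \left(U + 2\right) \left(-9\right) \left(-1\right) = 4 \left(\frac{1}{2} + 2\right) \left(-9\right) \left(-1\right) = 4 \cdot \frac{5}{2} \left(-9\right) \left(-1\right) = 10 \left(-9\right) \left(-1\right) = \left(-90\right) \left(-1\right) = 90$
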